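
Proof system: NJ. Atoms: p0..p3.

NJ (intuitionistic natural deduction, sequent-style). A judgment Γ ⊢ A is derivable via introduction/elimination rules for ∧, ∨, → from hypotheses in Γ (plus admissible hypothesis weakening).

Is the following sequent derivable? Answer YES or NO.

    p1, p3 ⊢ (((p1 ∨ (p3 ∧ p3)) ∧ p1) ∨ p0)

Derivation trace:
[∨I₁] p1, p3 ⊢ (((p1 ∨ (p3 ∧ p3)) ∧ p1) ∨ p0)
  [∧I] p1, p3 ⊢ ((p1 ∨ (p3 ∧ p3)) ∧ p1)
    [∨I₂] p3 ⊢ (p1 ∨ (p3 ∧ p3))
      [∧I] p3 ⊢ (p3 ∧ p3)
        [Ax] p3 ⊢ p3
        [Ax] p3 ⊢ p3
    [Ax] p1 ⊢ p1

Result: YES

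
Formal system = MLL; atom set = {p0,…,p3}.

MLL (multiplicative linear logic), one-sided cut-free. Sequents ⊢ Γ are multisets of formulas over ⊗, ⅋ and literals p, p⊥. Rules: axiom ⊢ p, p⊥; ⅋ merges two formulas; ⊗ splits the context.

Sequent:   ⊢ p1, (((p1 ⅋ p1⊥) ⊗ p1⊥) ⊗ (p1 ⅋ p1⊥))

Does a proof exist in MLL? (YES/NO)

Proof tree:
[⊗]  ⊢ p1, (((p1 ⅋ p1⊥) ⊗ p1⊥) ⊗ (p1 ⅋ p1⊥))
  [⊗]  ⊢ p1, ((p1 ⅋ p1⊥) ⊗ p1⊥)
    [⅋]  ⊢ (p1 ⅋ p1⊥)
      [Ax]  ⊢ p1, p1⊥
    [Ax]  ⊢ p1, p1⊥
  [⅋]  ⊢ (p1 ⅋ p1⊥)
    [Ax]  ⊢ p1, p1⊥

Result: YES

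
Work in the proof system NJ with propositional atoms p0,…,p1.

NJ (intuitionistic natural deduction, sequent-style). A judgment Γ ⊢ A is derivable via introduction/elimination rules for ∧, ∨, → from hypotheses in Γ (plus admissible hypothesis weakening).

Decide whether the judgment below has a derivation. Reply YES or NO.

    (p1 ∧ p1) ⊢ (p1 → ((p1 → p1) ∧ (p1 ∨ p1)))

Proof tree:
[→I] (p1 ∧ p1) ⊢ (p1 → ((p1 → p1) ∧ (p1 ∨ p1)))
  [∧I] p1, (p1 ∧ p1) ⊢ ((p1 → p1) ∧ (p1 ∨ p1))
    [Wk] (p1 ∧ p1) ⊢ (p1 → p1)
      [→I]  ⊢ (p1 → p1)
        [Ax] p1 ⊢ p1
    [∨I₂] p1 ⊢ (p1 ∨ p1)
      [Ax] p1 ⊢ p1

Result: YES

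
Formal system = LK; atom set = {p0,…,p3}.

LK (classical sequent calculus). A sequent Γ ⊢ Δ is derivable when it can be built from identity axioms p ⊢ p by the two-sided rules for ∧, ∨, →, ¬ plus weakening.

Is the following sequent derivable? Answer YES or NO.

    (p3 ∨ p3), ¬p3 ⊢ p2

Derivation trace:
[¬L] (p3 ∨ p3), ¬p3 ⊢ p2
  [∨L] (p3 ∨ p3) ⊢ p2, p3
    [WR] p3 ⊢ p3, p2
      [Ax] p3 ⊢ p3
    [Ax] p3 ⊢ p3

Result: YES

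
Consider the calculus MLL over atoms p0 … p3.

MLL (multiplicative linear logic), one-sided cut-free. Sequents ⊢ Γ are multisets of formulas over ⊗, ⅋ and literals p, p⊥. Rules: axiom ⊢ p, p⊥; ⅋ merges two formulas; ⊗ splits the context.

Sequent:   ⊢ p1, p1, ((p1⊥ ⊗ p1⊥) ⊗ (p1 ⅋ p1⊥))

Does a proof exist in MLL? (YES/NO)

Proof tree:
[⊗]  ⊢ p1, p1, ((p1⊥ ⊗ p1⊥) ⊗ (p1 ⅋ p1⊥))
  [⊗]  ⊢ p1, p1, (p1⊥ ⊗ p1⊥)
    [Ax]  ⊢ p1, p1⊥
    [Ax]  ⊢ p1, p1⊥
  [⅋]  ⊢ (p1 ⅋ p1⊥)
    [Ax]  ⊢ p1, p1⊥

Result: YES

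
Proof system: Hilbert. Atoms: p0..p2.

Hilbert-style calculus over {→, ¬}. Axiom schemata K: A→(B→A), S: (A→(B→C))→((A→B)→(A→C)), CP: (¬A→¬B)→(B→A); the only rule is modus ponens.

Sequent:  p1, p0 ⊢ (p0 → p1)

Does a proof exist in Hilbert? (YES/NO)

Derivation (root first):
[MP] p1, p0 ⊢ (p0 → p1)
  [K]  ⊢ (p1 → (p0 → p1))
  [MP] p1, p0 ⊢ p1
    [MP] p1 ⊢ (p0 → p1)
      [K]  ⊢ (p1 → (p0 → p1))
      [Hyp] p1 ⊢ p1
    [Hyp] p0 ⊢ p0

Result: YES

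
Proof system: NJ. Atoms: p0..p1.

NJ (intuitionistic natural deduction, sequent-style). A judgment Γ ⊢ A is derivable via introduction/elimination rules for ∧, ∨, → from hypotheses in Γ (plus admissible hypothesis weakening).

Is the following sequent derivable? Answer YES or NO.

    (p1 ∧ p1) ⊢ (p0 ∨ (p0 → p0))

Derivation trace:
[Wk] (p1 ∧ p1) ⊢ (p0 ∨ (p0 → p0))
  [∨I₂]  ⊢ (p0 ∨ (p0 → p0))
    [→I]  ⊢ (p0 → p0)
      [Ax] p0 ⊢ p0

Result: YES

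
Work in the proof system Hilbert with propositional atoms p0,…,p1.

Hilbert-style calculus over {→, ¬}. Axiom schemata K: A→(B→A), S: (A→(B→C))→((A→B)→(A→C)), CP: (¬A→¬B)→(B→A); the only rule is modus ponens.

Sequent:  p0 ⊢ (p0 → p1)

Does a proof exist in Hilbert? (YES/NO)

Search for a countermodel by truth-table:
  v=00: Γ:[p0=F] Δ:[(p0 → p1)=T] refutes=False
  v=01: Γ:[p0=F] Δ:[(p0 → p1)=T] refutes=False
  v=10: Γ:[p0=T] Δ:[(p0 → p1)=F] refutes=True  ← countermodel

Result: NO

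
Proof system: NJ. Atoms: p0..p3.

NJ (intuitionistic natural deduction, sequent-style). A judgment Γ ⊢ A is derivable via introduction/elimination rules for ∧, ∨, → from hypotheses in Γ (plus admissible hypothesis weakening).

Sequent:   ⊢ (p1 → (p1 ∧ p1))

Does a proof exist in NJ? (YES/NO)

Derivation trace:
[→I]  ⊢ (p1 → (p1 ∧ p1))
  [∧I] p1 ⊢ (p1 ∧ p1)
    [Ax] p1 ⊢ p1
    [Ax] p1 ⊢ p1

Result: YES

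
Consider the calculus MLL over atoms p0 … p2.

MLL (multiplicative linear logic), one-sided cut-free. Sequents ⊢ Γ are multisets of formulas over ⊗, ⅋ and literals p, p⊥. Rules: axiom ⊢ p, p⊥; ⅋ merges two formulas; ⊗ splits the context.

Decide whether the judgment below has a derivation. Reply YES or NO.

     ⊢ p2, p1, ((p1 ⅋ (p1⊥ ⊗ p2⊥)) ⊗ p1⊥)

Derivation trace:
[⊗]  ⊢ p2, p1, ((p1 ⅋ (p1⊥ ⊗ p2⊥)) ⊗ p1⊥)
  [⅋]  ⊢ p2, (p1 ⅋ (p1⊥ ⊗ p2⊥))
    [⊗]  ⊢ p1, p2, (p1⊥ ⊗ p2⊥)
      [Ax]  ⊢ p1, p1⊥
      [Ax]  ⊢ p2, p2⊥
  [Ax]  ⊢ p1, p1⊥

Result: YES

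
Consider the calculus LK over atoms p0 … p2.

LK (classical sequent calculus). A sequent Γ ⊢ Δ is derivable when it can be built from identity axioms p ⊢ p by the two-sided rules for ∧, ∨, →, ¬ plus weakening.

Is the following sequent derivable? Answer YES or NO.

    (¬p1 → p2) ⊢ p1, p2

Derivation trace:
[→L] (¬p1 → p2) ⊢ p1, p2
  [¬R]  ⊢ p1, ¬p1
    [Ax] p1 ⊢ p1
  [Ax] p2 ⊢ p2

Result: YES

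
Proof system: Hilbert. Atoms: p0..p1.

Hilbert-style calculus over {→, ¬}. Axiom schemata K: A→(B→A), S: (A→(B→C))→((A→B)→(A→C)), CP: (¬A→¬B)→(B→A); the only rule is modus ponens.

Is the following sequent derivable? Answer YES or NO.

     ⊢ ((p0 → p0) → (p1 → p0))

Truth-table refutation:
  v=00: Γ:[] Δ:[((p0 → p0) → (p1 → p0))=T] refutes=False
  v=01: Γ:[] Δ:[((p0 → p0) → (p1 → p0))=F] refutes=True  ← countermodel

Result: NO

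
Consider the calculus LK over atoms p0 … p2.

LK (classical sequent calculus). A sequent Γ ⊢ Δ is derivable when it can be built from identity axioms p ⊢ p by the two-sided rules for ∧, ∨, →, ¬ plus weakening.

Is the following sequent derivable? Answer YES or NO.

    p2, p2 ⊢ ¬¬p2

Derivation trace:
[¬R] p2, p2 ⊢ ¬¬p2
  [¬L] p2, p2, ¬p2 ⊢ 
    [WL] p2, p2 ⊢ p2
      [Ax] p2 ⊢ p2

Result: YES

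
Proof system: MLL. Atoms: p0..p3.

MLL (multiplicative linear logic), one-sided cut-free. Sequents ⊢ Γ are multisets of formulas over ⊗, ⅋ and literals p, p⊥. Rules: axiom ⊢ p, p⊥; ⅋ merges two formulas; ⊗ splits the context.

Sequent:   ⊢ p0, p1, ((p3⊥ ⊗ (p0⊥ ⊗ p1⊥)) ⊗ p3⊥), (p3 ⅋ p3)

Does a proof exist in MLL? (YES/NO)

Derivation trace:
[⅋]  ⊢ p0, p1, ((p3⊥ ⊗ (p0⊥ ⊗ p1⊥)) ⊗ p3⊥), (p3 ⅋ p3)
  [⊗]  ⊢ p3, p0, p1, p3, ((p3⊥ ⊗ (p0⊥ ⊗ p1⊥)) ⊗ p3⊥)
    [⊗]  ⊢ p3, p0, p1, (p3⊥ ⊗ (p0⊥ ⊗ p1⊥))
      [Ax]  ⊢ p3, p3⊥
      [⊗]  ⊢ p0, p1, (p0⊥ ⊗ p1⊥)
        [Ax]  ⊢ p0, p0⊥
        [Ax]  ⊢ p1, p1⊥
    [Ax]  ⊢ p3, p3⊥

Result: YES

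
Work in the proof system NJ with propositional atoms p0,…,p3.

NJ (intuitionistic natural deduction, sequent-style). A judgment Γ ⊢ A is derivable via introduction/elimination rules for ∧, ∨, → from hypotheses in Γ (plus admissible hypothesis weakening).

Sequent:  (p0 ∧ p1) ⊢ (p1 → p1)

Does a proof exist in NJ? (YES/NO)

Derivation trace:
[Wk] (p0 ∧ p1) ⊢ (p1 → p1)
  [→I]  ⊢ (p1 → p1)
    [Ax] p1 ⊢ p1

Result: YES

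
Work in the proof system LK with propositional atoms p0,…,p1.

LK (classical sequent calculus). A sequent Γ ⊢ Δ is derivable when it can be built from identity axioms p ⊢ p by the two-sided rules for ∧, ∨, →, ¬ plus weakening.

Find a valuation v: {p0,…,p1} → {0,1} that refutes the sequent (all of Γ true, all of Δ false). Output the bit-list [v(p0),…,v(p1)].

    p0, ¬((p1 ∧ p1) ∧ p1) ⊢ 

Search for a countermodel by truth-table:
  v=00: Γ:[p0=F, ¬((p1 ∧ p1) ∧ p1)=T] Δ:[] refutes=False
  v=01: Γ:[p0=F, ¬((p1 ∧ p1) ∧ p1)=F] Δ:[] refutes=False
  v=10: Γ:[p0=T, ¬((p1 ∧ p1) ∧ p1)=T] Δ:[] refutes=True  ← countermodel

Result: [1, 0]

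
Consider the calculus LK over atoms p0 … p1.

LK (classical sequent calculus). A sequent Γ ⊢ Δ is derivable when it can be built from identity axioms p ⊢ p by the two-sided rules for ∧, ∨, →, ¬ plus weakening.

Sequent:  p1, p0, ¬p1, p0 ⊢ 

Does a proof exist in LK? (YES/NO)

Proof tree:
[WL] p1, p0, ¬p1, p0 ⊢ 
  [¬L] p1, p0, ¬p1 ⊢ 
    [WL] p1, p0 ⊢ p1
      [Ax] p1 ⊢ p1

Result: YES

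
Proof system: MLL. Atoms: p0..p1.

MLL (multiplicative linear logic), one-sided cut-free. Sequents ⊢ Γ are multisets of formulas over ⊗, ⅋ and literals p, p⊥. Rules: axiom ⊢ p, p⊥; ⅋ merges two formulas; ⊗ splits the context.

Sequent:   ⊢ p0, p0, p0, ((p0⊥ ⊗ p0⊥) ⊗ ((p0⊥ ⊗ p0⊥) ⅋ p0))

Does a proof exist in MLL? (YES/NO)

Derivation trace:
[⊗]  ⊢ p0, p0, p0, ((p0⊥ ⊗ p0⊥) ⊗ ((p0⊥ ⊗ p0⊥) ⅋ p0))
  [⊗]  ⊢ p0, p0, (p0⊥ ⊗ p0⊥)
    [Ax]  ⊢ p0, p0⊥
    [Ax]  ⊢ p0, p0⊥
  [⅋]  ⊢ p0, ((p0⊥ ⊗ p0⊥) ⅋ p0)
    [⊗]  ⊢ p0, p0, (p0⊥ ⊗ p0⊥)
      [Ax]  ⊢ p0, p0⊥
      [Ax]  ⊢ p0, p0⊥

Result: YES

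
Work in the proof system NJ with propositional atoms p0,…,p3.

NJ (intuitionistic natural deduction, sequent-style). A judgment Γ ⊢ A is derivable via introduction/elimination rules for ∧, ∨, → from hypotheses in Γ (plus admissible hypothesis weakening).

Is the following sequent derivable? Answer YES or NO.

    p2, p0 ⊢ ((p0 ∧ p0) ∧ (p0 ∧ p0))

Derivation (root first):
[∧I] p2, p0 ⊢ ((p0 ∧ p0) ∧ (p0 ∧ p0))
  [∧I] p2, p0 ⊢ (p0 ∧ p0)
    [Wk] p0, p2 ⊢ p0
      [Ax] p0 ⊢ p0
    [Wk] p0, p2 ⊢ p0
      [Ax] p0 ⊢ p0
  [∧I] p2, p0 ⊢ (p0 ∧ p0)
    [Ax] p0 ⊢ p0
    [Wk] p0, p2 ⊢ p0
      [Ax] p0 ⊢ p0

Result: YES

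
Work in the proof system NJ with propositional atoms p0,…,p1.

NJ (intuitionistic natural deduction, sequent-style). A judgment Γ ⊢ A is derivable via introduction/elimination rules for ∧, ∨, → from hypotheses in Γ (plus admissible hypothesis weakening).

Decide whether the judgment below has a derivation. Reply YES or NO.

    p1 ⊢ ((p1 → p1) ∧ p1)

Derivation (root first):
[∧I] p1 ⊢ ((p1 → p1) ∧ p1)
  [→I]  ⊢ (p1 → p1)
    [Ax] p1 ⊢ p1
  [Ax] p1 ⊢ p1

Result: YES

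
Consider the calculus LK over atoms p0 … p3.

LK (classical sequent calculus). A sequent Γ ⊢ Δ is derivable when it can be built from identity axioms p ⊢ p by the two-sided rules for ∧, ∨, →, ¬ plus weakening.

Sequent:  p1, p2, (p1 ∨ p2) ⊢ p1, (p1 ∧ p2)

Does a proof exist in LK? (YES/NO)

Derivation trace:
[∨L] p1, p2, (p1 ∨ p2) ⊢ p1, (p1 ∧ p2)
  [WL] p1, p2, p1 ⊢ p1
    [WL] p1, p2 ⊢ p1
      [Ax] p1 ⊢ p1
  [∧R] p1, p2 ⊢ (p1 ∧ p2)
    [WL] p1, p2 ⊢ p1
      [Ax] p1 ⊢ p1
    [Ax] p2 ⊢ p2

Result: YES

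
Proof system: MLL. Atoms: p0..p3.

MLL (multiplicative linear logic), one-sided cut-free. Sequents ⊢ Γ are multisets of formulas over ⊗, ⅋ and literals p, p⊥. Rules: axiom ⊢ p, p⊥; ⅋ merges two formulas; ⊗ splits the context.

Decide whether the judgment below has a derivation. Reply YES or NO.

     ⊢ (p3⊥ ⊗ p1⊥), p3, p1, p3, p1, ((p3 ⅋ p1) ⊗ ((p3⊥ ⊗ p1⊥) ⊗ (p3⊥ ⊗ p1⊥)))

Proof tree:
[⊗]  ⊢ (p3⊥ ⊗ p1⊥), p3, p1, p3, p1, ((p3 ⅋ p1) ⊗ ((p3⊥ ⊗ p1⊥) ⊗ (p3⊥ ⊗ p1⊥)))
  [⅋]  ⊢ (p3⊥ ⊗ p1⊥), (p3 ⅋ p1)
    [⊗]  ⊢ p3, p1, (p3⊥ ⊗ p1⊥)
      [Ax]  ⊢ p3, p3⊥
      [Ax]  ⊢ p1, p1⊥
  [⊗]  ⊢ p3, p1, p3, p1, ((p3⊥ ⊗ p1⊥) ⊗ (p3⊥ ⊗ p1⊥))
    [⊗]  ⊢ p3, p1, (p3⊥ ⊗ p1⊥)
      [Ax]  ⊢ p3, p3⊥
      [Ax]  ⊢ p1, p1⊥
    [⊗]  ⊢ p3, p1, (p3⊥ ⊗ p1⊥)
      [Ax]  ⊢ p3, p3⊥
      [Ax]  ⊢ p1, p1⊥

Result: YES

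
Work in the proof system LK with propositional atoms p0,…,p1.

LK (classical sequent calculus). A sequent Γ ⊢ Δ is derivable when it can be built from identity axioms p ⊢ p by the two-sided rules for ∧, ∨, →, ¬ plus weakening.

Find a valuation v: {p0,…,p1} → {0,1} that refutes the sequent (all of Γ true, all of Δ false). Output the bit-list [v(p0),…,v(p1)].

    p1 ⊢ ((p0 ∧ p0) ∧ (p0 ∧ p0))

Search for a countermodel by truth-table:
  v=00: Γ:[p1=F] Δ:[((p0 ∧ p0) ∧ (p0 ∧ p0))=F] refutes=False
  v=01: Γ:[p1=T] Δ:[((p0 ∧ p0) ∧ (p0 ∧ p0))=F] refutes=True  ← countermodel

Result: [0, 1]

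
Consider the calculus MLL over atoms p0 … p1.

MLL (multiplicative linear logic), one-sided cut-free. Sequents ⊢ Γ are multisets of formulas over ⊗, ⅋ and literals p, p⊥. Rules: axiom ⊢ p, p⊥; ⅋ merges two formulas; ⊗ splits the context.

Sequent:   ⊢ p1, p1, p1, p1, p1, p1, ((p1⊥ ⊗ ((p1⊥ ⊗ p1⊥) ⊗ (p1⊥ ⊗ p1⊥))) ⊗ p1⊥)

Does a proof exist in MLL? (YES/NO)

Derivation (root first):
[⊗]  ⊢ p1, p1, p1, p1, p1, p1, ((p1⊥ ⊗ ((p1⊥ ⊗ p1⊥) ⊗ (p1⊥ ⊗ p1⊥))) ⊗ p1⊥)
  [⊗]  ⊢ p1, p1, p1, p1, p1, (p1⊥ ⊗ ((p1⊥ ⊗ p1⊥) ⊗ (p1⊥ ⊗ p1⊥)))
    [Ax]  ⊢ p1, p1⊥
    [⊗]  ⊢ p1, p1, p1, p1, ((p1⊥ ⊗ p1⊥) ⊗ (p1⊥ ⊗ p1⊥))
      [⊗]  ⊢ p1, p1, (p1⊥ ⊗ p1⊥)
        [Ax]  ⊢ p1, p1⊥
        [Ax]  ⊢ p1, p1⊥
      [⊗]  ⊢ p1, p1, (p1⊥ ⊗ p1⊥)
        [Ax]  ⊢ p1, p1⊥
        [Ax]  ⊢ p1, p1⊥
  [Ax]  ⊢ p1, p1⊥

Result: YES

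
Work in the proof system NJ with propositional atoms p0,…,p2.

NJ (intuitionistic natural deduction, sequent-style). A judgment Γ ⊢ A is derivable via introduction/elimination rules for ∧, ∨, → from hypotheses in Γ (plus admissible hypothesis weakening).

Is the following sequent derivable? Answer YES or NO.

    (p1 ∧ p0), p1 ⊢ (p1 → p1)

Proof tree:
[Wk] (p1 ∧ p0), p1 ⊢ (p1 → p1)
  [→I] (p1 ∧ p0) ⊢ (p1 → p1)
    [Wk] p1, (p1 ∧ p0) ⊢ p1
      [Ax] p1 ⊢ p1

Result: YES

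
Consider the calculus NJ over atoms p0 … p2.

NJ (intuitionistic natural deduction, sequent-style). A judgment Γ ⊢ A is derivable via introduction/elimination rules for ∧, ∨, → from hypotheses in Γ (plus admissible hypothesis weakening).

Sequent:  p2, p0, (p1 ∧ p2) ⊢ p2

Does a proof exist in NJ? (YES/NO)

Derivation trace:
[Wk] p2, p0, (p1 ∧ p2) ⊢ p2
  [Wk] p2, p0 ⊢ p2
    [Ax] p2 ⊢ p2

Result: YES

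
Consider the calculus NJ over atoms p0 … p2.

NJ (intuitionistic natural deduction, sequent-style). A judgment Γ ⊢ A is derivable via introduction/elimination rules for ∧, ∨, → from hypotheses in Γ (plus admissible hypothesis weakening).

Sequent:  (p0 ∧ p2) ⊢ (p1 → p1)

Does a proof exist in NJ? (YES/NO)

Proof tree:
[→I] (p0 ∧ p2) ⊢ (p1 → p1)
  [Wk] p1, (p0 ∧ p2) ⊢ p1
    [Ax] p1 ⊢ p1

Result: YES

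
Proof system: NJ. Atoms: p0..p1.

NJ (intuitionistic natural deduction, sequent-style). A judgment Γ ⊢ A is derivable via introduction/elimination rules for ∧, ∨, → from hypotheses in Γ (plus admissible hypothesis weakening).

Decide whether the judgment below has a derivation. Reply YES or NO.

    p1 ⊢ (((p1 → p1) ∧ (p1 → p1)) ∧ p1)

Derivation trace:
[∧I] p1 ⊢ (((p1 → p1) ∧ (p1 → p1)) ∧ p1)
  [∧I]  ⊢ ((p1 → p1) ∧ (p1 → p1))
    [→I]  ⊢ (p1 → p1)
      [Ax] p1 ⊢ p1
    [→I]  ⊢ (p1 → p1)
      [Ax] p1 ⊢ p1
  [Ax] p1 ⊢ p1

Result: YES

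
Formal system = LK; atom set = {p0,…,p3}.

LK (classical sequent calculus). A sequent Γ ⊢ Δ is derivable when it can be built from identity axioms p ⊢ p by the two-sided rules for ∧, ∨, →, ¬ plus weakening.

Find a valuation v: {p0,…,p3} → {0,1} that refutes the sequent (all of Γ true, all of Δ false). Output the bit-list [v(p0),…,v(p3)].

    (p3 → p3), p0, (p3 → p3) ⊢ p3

Search for a countermodel by truth-table:
  v=0000: Γ:[(p3 → p3)=T, p0=F, (p3 → p3)=T] Δ:[p3=F] refutes=False
  v=0001: Γ:[(p3 → p3)=T, p0=F, (p3 → p3)=T] Δ:[p3=T] refutes=False
  v=0010: Γ:[(p3 → p3)=T, p0=F, (p3 → p3)=T] Δ:[p3=F] refutes=False
  v=0011: Γ:[(p3 → p3)=T, p0=F, (p3 → p3)=T] Δ:[p3=T] refutes=False
  v=0100: Γ:[(p3 → p3)=T, p0=F, (p3 → p3)=T] Δ:[p3=F] refutes=False
  v=0101: Γ:[(p3 → p3)=T, p0=F, (p3 → p3)=T] Δ:[p3=T] refutes=False
  v=0110: Γ:[(p3 → p3)=T, p0=F, (p3 → p3)=T] Δ:[p3=F] refutes=False
  v=0111: Γ:[(p3 → p3)=T, p0=F, (p3 → p3)=T] Δ:[p3=T] refutes=False
  v=1000: Γ:[(p3 → p3)=T, p0=T, (p3 → p3)=T] Δ:[p3=F] refutes=True  ← countermodel

Result: [1, 0, 0, 0]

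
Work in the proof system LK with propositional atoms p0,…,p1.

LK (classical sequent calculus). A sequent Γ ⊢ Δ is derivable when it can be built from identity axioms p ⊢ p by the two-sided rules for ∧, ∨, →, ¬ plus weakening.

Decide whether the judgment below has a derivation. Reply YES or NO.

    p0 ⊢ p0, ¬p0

Derivation trace:
[WL] p0 ⊢ p0, ¬p0
  [¬R]  ⊢ p0, ¬p0
    [Ax] p0 ⊢ p0

Result: YES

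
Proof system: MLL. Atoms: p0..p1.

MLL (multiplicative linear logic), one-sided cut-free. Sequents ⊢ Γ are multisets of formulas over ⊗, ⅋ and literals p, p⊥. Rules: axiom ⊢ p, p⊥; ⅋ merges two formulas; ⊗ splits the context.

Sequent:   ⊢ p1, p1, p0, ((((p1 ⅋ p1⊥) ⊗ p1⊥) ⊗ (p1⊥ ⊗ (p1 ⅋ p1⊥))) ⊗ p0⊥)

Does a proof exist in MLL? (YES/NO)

Derivation (root first):
[⊗]  ⊢ p1, p1, p0, ((((p1 ⅋ p1⊥) ⊗ p1⊥) ⊗ (p1⊥ ⊗ (p1 ⅋ p1⊥))) ⊗ p0⊥)
  [⊗]  ⊢ p1, p1, (((p1 ⅋ p1⊥) ⊗ p1⊥) ⊗ (p1⊥ ⊗ (p1 ⅋ p1⊥)))
    [⊗]  ⊢ p1, ((p1 ⅋ p1⊥) ⊗ p1⊥)
      [⅋]  ⊢ (p1 ⅋ p1⊥)
        [Ax]  ⊢ p1, p1⊥
      [Ax]  ⊢ p1, p1⊥
    [⊗]  ⊢ p1, (p1⊥ ⊗ (p1 ⅋ p1⊥))
      [Ax]  ⊢ p1, p1⊥
      [⅋]  ⊢ (p1 ⅋ p1⊥)
        [Ax]  ⊢ p1, p1⊥
  [Ax]  ⊢ p0, p0⊥

Result: YES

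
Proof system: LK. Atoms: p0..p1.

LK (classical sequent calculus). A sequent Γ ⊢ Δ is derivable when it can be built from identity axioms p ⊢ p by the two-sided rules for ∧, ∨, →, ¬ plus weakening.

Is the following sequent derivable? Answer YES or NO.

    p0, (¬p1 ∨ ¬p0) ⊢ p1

Truth-table refutation:
  v=00: Γ:[p0=F, (¬p1 ∨ ¬p0)=T] Δ:[p1=F] refutes=False
  v=01: Γ:[p0=F, (¬p1 ∨ ¬p0)=T] Δ:[p1=T] refutes=False
  v=10: Γ:[p0=T, (¬p1 ∨ ¬p0)=T] Δ:[p1=F] refutes=True  ← countermodel

Result: NO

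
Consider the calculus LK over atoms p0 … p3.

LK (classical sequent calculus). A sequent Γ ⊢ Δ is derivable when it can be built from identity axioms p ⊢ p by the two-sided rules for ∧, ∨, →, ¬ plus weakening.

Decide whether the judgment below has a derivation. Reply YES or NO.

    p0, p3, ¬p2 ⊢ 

Search for a countermodel by truth-table:
  v=0000: Γ:[p0=F, p3=F, ¬p2=T] Δ:[] refutes=False
  v=0001: Γ:[p0=F, p3=T, ¬p2=T] Δ:[] refutes=False
  v=0010: Γ:[p0=F, p3=F, ¬p2=F] Δ:[] refutes=False
  v=0011: Γ:[p0=F, p3=T, ¬p2=F] Δ:[] refutes=False
  v=0100: Γ:[p0=F, p3=F, ¬p2=T] Δ:[] refutes=False
  v=0101: Γ:[p0=F, p3=T, ¬p2=T] Δ:[] refutes=False
  v=0110: Γ:[p0=F, p3=F, ¬p2=F] Δ:[] refutes=False
  v=0111: Γ:[p0=F, p3=T, ¬p2=F] Δ:[] refutes=False
  v=1000: Γ:[p0=T, p3=F, ¬p2=T] Δ:[] refutes=False
  v=1001: Γ:[p0=T, p3=T, ¬p2=T] Δ:[] refutes=True  ← countermodel

Result: NO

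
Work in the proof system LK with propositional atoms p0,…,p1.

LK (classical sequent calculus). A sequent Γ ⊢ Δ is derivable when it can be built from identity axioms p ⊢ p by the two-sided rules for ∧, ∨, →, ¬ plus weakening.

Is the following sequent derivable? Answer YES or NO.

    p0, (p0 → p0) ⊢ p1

Truth-table refutation:
  v=00: Γ:[p0=F, (p0 → p0)=T] Δ:[p1=F] refutes=False
  v=01: Γ:[p0=F, (p0 → p0)=T] Δ:[p1=T] refutes=False
  v=10: Γ:[p0=T, (p0 → p0)=T] Δ:[p1=F] refutes=True  ← countermodel

Result: NO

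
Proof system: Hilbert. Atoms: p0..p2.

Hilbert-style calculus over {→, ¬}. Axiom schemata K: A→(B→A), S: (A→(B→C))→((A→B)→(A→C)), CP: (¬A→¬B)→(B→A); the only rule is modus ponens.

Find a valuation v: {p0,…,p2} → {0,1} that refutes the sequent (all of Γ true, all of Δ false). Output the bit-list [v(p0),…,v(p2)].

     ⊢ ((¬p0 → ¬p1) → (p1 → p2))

Search for a countermodel by truth-table:
  v=000: Γ:[] Δ:[((¬p0 → ¬p1) → (p1 → p2))=T] refutes=False
  v=001: Γ:[] Δ:[((¬p0 → ¬p1) → (p1 → p2))=T] refutes=False
  v=010: Γ:[] Δ:[((¬p0 → ¬p1) → (p1 → p2))=T] refutes=False
  v=011: Γ:[] Δ:[((¬p0 → ¬p1) → (p1 → p2))=T] refutes=False
  v=100: Γ:[] Δ:[((¬p0 → ¬p1) → (p1 → p2))=T] refutes=False
  v=101: Γ:[] Δ:[((¬p0 → ¬p1) → (p1 → p2))=T] refutes=False
  v=110: Γ:[] Δ:[((¬p0 → ¬p1) → (p1 → p2))=F] refutes=True  ← countermodel

Result: [1, 1, 0]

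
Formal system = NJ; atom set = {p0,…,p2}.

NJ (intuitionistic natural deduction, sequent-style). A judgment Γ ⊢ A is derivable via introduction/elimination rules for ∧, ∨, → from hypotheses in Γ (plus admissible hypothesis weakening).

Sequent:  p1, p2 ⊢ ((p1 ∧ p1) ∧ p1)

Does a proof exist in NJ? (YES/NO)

Derivation trace:
[∧I] p1, p2 ⊢ ((p1 ∧ p1) ∧ p1)
  [Wk] p1, p2 ⊢ (p1 ∧ p1)
    [∧I] p1 ⊢ (p1 ∧ p1)
      [Ax] p1 ⊢ p1
      [Ax] p1 ⊢ p1
  [Ax] p1 ⊢ p1

Result: YES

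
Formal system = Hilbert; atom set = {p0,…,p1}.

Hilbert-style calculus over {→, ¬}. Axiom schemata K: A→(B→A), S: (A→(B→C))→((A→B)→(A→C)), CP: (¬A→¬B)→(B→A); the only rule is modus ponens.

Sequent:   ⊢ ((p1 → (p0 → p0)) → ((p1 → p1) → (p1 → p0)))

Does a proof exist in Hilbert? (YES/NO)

Enumerate valuations to refute Γ ⊢ Δ:
  v=00: Γ:[] Δ:[((p1 → (p0 → p0)) → ((p1 → p1) → (p1 → p0)))=T] refutes=False
  v=01: Γ:[] Δ:[((p1 → (p0 → p0)) → ((p1 → p1) → (p1 → p0)))=F] refutes=True  ← countermodel

Result: NO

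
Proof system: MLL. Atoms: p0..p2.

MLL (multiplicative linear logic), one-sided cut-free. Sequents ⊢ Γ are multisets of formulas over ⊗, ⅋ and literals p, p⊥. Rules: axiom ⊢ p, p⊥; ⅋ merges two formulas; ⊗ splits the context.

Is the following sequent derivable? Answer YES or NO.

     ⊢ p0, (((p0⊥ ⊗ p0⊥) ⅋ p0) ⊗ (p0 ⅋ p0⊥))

Proof tree:
[⊗]  ⊢ p0, (((p0⊥ ⊗ p0⊥) ⅋ p0) ⊗ (p0 ⅋ p0⊥))
  [⅋]  ⊢ p0, ((p0⊥ ⊗ p0⊥) ⅋ p0)
    [⊗]  ⊢ p0, p0, (p0⊥ ⊗ p0⊥)
      [Ax]  ⊢ p0, p0⊥
      [Ax]  ⊢ p0, p0⊥
  [⅋]  ⊢ (p0 ⅋ p0⊥)
    [Ax]  ⊢ p0, p0⊥

Result: YES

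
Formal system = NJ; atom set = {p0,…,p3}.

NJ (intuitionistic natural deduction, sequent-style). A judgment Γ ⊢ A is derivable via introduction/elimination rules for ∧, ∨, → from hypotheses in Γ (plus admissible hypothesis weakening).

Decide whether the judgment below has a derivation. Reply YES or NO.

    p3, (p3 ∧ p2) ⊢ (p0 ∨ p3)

Derivation trace:
[∨I₂] p3, (p3 ∧ p2) ⊢ (p0 ∨ p3)
  [Wk] p3, (p3 ∧ p2) ⊢ p3
    [Ax] p3 ⊢ p3

Result: YES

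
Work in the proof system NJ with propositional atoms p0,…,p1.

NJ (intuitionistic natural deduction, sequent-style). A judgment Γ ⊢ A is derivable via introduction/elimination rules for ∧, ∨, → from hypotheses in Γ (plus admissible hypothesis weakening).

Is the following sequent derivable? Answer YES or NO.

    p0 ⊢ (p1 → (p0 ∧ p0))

Proof tree:
[→I] p0 ⊢ (p1 → (p0 ∧ p0))
  [Wk] p0, p1 ⊢ (p0 ∧ p0)
    [∧I] p0 ⊢ (p0 ∧ p0)
      [Ax] p0 ⊢ p0
      [Ax] p0 ⊢ p0

Result: YES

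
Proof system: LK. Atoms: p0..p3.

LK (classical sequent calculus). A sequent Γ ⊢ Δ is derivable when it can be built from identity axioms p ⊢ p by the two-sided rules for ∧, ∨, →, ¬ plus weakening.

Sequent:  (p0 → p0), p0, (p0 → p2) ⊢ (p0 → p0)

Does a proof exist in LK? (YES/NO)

Proof tree:
[→L] (p0 → p0), p0, (p0 → p2) ⊢ (p0 → p0)
  [→L] p0, (p0 → p0) ⊢ p0
    [Ax] p0 ⊢ p0
    [Ax] p0 ⊢ p0
  [→R] (p0 → p0), p2 ⊢ (p0 → p0)
    [WL] p0, (p0 → p0), p2 ⊢ p0
      [→L] p0, (p0 → p0) ⊢ p0
        [Ax] p0 ⊢ p0
        [Ax] p0 ⊢ p0

Result: YES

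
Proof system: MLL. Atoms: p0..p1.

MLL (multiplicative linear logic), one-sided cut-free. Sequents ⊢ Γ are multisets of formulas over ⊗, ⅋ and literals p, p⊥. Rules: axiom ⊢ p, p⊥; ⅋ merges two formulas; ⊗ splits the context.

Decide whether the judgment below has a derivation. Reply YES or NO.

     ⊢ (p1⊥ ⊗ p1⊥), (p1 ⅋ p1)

Proof tree:
[⅋]  ⊢ (p1⊥ ⊗ p1⊥), (p1 ⅋ p1)
  [⊗]  ⊢ p1, p1, (p1⊥ ⊗ p1⊥)
    [Ax]  ⊢ p1, p1⊥
    [Ax]  ⊢ p1, p1⊥

Result: YES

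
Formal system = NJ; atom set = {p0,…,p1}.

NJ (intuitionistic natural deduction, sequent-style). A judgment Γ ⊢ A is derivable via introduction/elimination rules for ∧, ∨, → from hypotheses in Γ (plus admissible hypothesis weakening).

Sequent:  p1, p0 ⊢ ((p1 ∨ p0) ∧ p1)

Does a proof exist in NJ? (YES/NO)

Derivation trace:
[∧I] p1, p0 ⊢ ((p1 ∨ p0) ∧ p1)
  [∨I₂] p0 ⊢ (p1 ∨ p0)
    [Ax] p0 ⊢ p0
  [Ax] p1 ⊢ p1

Result: YES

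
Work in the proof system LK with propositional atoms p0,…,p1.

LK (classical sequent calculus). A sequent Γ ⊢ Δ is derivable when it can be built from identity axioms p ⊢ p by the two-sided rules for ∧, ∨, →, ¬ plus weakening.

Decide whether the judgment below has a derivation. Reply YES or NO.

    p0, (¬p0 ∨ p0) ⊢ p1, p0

Derivation trace:
[∨L] p0, (¬p0 ∨ p0) ⊢ p1, p0
  [¬L] p0, ¬p0 ⊢ 
    [Ax] p0 ⊢ p0
  [WR] p0 ⊢ p0, p1
    [Ax] p0 ⊢ p0

Result: YES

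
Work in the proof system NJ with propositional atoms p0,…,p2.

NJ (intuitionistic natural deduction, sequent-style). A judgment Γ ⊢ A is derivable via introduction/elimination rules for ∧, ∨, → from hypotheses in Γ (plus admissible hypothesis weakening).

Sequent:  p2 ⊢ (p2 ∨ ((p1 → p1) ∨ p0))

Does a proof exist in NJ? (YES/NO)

Proof tree:
[Wk] p2 ⊢ (p2 ∨ ((p1 → p1) ∨ p0))
  [∨I₂]  ⊢ (p2 ∨ ((p1 → p1) ∨ p0))
    [∨I₁]  ⊢ ((p1 → p1) ∨ p0)
      [→I]  ⊢ (p1 → p1)
        [Ax] p1 ⊢ p1

Result: YES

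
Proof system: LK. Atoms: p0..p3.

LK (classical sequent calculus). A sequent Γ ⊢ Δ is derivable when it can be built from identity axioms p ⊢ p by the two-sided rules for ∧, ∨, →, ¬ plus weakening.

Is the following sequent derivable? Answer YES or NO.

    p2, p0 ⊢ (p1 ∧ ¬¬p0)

Search for a countermodel by truth-table:
  v=0000: Γ:[p2=F, p0=F] Δ:[(p1 ∧ ¬¬p0)=F] refutes=False
  v=0001: Γ:[p2=F, p0=F] Δ:[(p1 ∧ ¬¬p0)=F] refutes=False
  v=0010: Γ:[p2=T, p0=F] Δ:[(p1 ∧ ¬¬p0)=F] refutes=False
  v=0011: Γ:[p2=T, p0=F] Δ:[(p1 ∧ ¬¬p0)=F] refutes=False
  v=0100: Γ:[p2=F, p0=F] Δ:[(p1 ∧ ¬¬p0)=F] refutes=False
  v=0101: Γ:[p2=F, p0=F] Δ:[(p1 ∧ ¬¬p0)=F] refutes=False
  v=0110: Γ:[p2=T, p0=F] Δ:[(p1 ∧ ¬¬p0)=F] refutes=False
  v=0111: Γ:[p2=T, p0=F] Δ:[(p1 ∧ ¬¬p0)=F] refutes=False
  v=1000: Γ:[p2=F, p0=T] Δ:[(p1 ∧ ¬¬p0)=F] refutes=False
  v=1001: Γ:[p2=F, p0=T] Δ:[(p1 ∧ ¬¬p0)=F] refutes=False
  v=1010: Γ:[p2=T, p0=T] Δ:[(p1 ∧ ¬¬p0)=F] refutes=True  ← countermodel

Result: NO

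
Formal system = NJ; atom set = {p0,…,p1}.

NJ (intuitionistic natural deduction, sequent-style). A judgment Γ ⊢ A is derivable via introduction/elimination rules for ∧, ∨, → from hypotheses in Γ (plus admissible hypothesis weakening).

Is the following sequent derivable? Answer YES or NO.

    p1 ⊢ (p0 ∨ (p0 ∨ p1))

Derivation trace:
[∨I₂] p1 ⊢ (p0 ∨ (p0 ∨ p1))
  [∨I₂] p1 ⊢ (p0 ∨ p1)
    [Ax] p1 ⊢ p1

Result: YES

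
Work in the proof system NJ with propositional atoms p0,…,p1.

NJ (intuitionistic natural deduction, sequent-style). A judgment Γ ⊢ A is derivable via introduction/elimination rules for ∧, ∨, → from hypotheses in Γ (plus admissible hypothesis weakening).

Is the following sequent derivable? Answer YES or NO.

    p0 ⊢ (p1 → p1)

Derivation trace:
[→I] p0 ⊢ (p1 → p1)
  [Wk] p1, p0 ⊢ p1
    [Ax] p1 ⊢ p1

Result: YES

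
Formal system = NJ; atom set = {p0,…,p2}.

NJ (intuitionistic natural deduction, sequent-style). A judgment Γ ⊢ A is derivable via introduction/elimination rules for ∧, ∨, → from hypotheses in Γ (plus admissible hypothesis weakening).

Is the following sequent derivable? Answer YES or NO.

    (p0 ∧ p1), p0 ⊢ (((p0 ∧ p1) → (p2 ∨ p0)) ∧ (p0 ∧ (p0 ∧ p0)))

Derivation trace:
[∧I] (p0 ∧ p1), p0 ⊢ (((p0 ∧ p1) → (p2 ∨ p0)) ∧ (p0 ∧ (p0 ∧ p0)))
  [→I] p0 ⊢ ((p0 ∧ p1) → (p2 ∨ p0))
    [∨I₂] p0, (p0 ∧ p1) ⊢ (p2 ∨ p0)
      [Wk] p0, (p0 ∧ p1) ⊢ p0
        [Ax] p0 ⊢ p0
  [∧I] (p0 ∧ p1), p0 ⊢ (p0 ∧ (p0 ∧ p0))
    [Wk] p0, (p0 ∧ p1) ⊢ p0
      [Ax] p0 ⊢ p0
    [∧I] (p0 ∧ p1), p0 ⊢ (p0 ∧ p0)
      [Wk] p0, (p0 ∧ p1) ⊢ p0
        [Ax] p0 ⊢ p0
      [Ax] p0 ⊢ p0

Result: YES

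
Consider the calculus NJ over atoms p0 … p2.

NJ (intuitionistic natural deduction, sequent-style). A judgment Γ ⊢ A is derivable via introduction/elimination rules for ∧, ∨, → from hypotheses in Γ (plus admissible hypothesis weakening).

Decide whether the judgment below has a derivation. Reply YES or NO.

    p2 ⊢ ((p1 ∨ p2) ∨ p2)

Derivation trace:
[∨I₁] p2 ⊢ ((p1 ∨ p2) ∨ p2)
  [∨I₂] p2 ⊢ (p1 ∨ p2)
    [Ax] p2 ⊢ p2

Result: YES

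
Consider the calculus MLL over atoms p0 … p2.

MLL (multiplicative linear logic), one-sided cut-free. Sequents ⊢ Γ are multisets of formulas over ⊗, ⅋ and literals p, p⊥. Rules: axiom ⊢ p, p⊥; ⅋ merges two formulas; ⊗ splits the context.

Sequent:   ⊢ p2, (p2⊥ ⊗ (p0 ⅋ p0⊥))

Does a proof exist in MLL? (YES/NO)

Derivation (root first):
[⊗]  ⊢ p2, (p2⊥ ⊗ (p0 ⅋ p0⊥))
  [Ax]  ⊢ p2, p2⊥
  [⅋]  ⊢ (p0 ⅋ p0⊥)
    [Ax]  ⊢ p0, p0⊥

Result: YES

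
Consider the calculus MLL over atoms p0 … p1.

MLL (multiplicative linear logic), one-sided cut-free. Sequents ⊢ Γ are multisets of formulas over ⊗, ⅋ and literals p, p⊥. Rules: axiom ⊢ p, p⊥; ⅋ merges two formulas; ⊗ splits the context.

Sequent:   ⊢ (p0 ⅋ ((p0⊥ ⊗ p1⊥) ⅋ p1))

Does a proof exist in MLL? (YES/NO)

Proof tree:
[⅋]  ⊢ (p0 ⅋ ((p0⊥ ⊗ p1⊥) ⅋ p1))
  [⅋]  ⊢ p0, ((p0⊥ ⊗ p1⊥) ⅋ p1)
    [⊗]  ⊢ p0, p1, (p0⊥ ⊗ p1⊥)
      [Ax]  ⊢ p0, p0⊥
      [Ax]  ⊢ p1, p1⊥

Result: YES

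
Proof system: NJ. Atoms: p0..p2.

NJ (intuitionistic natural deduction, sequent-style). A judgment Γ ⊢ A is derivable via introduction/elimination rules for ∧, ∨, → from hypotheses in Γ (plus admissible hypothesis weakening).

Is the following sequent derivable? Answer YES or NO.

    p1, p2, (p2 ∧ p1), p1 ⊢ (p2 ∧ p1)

Proof tree:
[Wk] p1, p2, (p2 ∧ p1), p1 ⊢ (p2 ∧ p1)
  [∧I] p1, p2, (p2 ∧ p1) ⊢ (p2 ∧ p1)
    [Ax] p2 ⊢ p2
    [Wk] p1, (p2 ∧ p1) ⊢ p1
      [Ax] p1 ⊢ p1

Result: YES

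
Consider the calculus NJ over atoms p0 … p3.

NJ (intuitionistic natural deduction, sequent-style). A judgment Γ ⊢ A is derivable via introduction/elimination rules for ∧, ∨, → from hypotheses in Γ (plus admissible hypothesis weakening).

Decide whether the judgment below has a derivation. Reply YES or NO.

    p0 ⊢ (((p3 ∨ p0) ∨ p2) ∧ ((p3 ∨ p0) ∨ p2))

Derivation (root first):
[∧I] p0 ⊢ (((p3 ∨ p0) ∨ p2) ∧ ((p3 ∨ p0) ∨ p2))
  [∨I₁] p0 ⊢ ((p3 ∨ p0) ∨ p2)
    [∨I₂] p0 ⊢ (p3 ∨ p0)
      [Ax] p0 ⊢ p0
  [∨I₁] p0 ⊢ ((p3 ∨ p0) ∨ p2)
    [∨I₂] p0 ⊢ (p3 ∨ p0)
      [Ax] p0 ⊢ p0

Result: YES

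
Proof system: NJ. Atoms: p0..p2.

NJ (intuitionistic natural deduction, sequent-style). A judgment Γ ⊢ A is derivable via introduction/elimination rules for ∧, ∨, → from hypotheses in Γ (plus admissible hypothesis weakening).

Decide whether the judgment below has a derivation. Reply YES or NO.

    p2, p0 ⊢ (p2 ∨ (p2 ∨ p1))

Derivation trace:
[∨I₂] p2, p0 ⊢ (p2 ∨ (p2 ∨ p1))
  [∨I₁] p2, p0 ⊢ (p2 ∨ p1)
    [Wk] p2, p0 ⊢ p2
      [Ax] p2 ⊢ p2

Result: YES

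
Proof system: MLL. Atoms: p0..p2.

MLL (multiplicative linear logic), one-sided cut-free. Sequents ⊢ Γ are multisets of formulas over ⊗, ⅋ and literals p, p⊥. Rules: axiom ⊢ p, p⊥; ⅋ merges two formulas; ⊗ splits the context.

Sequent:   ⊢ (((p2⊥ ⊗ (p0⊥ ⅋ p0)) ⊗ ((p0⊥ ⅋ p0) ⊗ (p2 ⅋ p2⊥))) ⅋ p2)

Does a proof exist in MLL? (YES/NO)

Proof tree:
[⅋]  ⊢ (((p2⊥ ⊗ (p0⊥ ⅋ p0)) ⊗ ((p0⊥ ⅋ p0) ⊗ (p2 ⅋ p2⊥))) ⅋ p2)
  [⊗]  ⊢ p2, ((p2⊥ ⊗ (p0⊥ ⅋ p0)) ⊗ ((p0⊥ ⅋ p0) ⊗ (p2 ⅋ p2⊥)))
    [⊗]  ⊢ p2, (p2⊥ ⊗ (p0⊥ ⅋ p0))
      [Ax]  ⊢ p2, p2⊥
      [⅋]  ⊢ (p0⊥ ⅋ p0)
        [Ax]  ⊢ p0, p0⊥
    [⊗]  ⊢ ((p0⊥ ⅋ p0) ⊗ (p2 ⅋ p2⊥))
      [⅋]  ⊢ (p0⊥ ⅋ p0)
        [Ax]  ⊢ p0, p0⊥
      [⅋]  ⊢ (p2 ⅋ p2⊥)
        [Ax]  ⊢ p2, p2⊥

Result: YES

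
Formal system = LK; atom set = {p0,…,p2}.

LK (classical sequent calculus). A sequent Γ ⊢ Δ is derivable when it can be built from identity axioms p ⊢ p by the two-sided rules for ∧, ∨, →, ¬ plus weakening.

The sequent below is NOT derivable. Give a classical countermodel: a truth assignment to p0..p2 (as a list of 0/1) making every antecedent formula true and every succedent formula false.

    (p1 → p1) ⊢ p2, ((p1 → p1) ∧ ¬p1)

Search for a countermodel by truth-table:
  v=000: Γ:[(p1 → p1)=T] Δ:[p2=F, ((p1 → p1) ∧ ¬p1)=T] refutes=False
  v=001: Γ:[(p1 → p1)=T] Δ:[p2=T, ((p1 → p1) ∧ ¬p1)=T] refutes=False
  v=010: Γ:[(p1 → p1)=T] Δ:[p2=F, ((p1 → p1) ∧ ¬p1)=F] refutes=True  ← countermodel

Result: [0, 1, 0]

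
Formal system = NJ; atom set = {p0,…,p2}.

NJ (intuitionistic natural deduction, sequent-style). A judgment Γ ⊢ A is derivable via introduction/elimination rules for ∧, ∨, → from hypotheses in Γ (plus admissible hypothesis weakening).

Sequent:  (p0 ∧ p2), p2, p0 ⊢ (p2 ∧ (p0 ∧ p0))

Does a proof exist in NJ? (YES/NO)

Derivation trace:
[∧I] (p0 ∧ p2), p2, p0 ⊢ (p2 ∧ (p0 ∧ p0))
  [Ax] p2 ⊢ p2
  [∧I] (p0 ∧ p2), p0 ⊢ (p0 ∧ p0)
    [Wk] p0, (p0 ∧ p2) ⊢ p0
      [Ax] p0 ⊢ p0
    [Ax] p0 ⊢ p0

Result: YES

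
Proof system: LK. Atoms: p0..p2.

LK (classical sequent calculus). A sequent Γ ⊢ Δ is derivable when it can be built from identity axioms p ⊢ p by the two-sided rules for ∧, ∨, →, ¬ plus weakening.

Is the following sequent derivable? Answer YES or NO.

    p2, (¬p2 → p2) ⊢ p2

Proof tree:
[→L] p2, (¬p2 → p2) ⊢ p2
  [¬R] p2 ⊢ p2, ¬p2
    [WL] p2, p2 ⊢ p2
      [Ax] p2 ⊢ p2
  [Ax] p2 ⊢ p2

Result: YES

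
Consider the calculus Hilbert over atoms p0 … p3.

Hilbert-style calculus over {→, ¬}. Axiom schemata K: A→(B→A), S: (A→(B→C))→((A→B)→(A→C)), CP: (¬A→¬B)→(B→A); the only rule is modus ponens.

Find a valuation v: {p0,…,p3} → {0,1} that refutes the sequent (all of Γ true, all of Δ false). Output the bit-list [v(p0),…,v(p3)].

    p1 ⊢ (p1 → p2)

Search for a countermodel by truth-table:
  v=0000: Γ:[p1=F] Δ:[(p1 → p2)=T] refutes=False
  v=0001: Γ:[p1=F] Δ:[(p1 → p2)=T] refutes=False
  v=0010: Γ:[p1=F] Δ:[(p1 → p2)=T] refutes=False
  v=0011: Γ:[p1=F] Δ:[(p1 → p2)=T] refutes=False
  v=0100: Γ:[p1=T] Δ:[(p1 → p2)=F] refutes=True  ← countermodel

Result: [0, 1, 0, 0]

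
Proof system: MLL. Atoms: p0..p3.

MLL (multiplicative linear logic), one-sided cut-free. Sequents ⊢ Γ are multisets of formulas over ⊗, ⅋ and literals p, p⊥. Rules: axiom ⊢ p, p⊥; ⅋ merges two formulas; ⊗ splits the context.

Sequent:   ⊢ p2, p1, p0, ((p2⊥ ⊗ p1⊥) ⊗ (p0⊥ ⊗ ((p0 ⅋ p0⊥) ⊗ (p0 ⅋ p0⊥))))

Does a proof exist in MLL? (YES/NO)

Proof tree:
[⊗]  ⊢ p2, p1, p0, ((p2⊥ ⊗ p1⊥) ⊗ (p0⊥ ⊗ ((p0 ⅋ p0⊥) ⊗ (p0 ⅋ p0⊥))))
  [⊗]  ⊢ p2, p1, (p2⊥ ⊗ p1⊥)
    [Ax]  ⊢ p2, p2⊥
    [Ax]  ⊢ p1, p1⊥
  [⊗]  ⊢ p0, (p0⊥ ⊗ ((p0 ⅋ p0⊥) ⊗ (p0 ⅋ p0⊥)))
    [Ax]  ⊢ p0, p0⊥
    [⊗]  ⊢ ((p0 ⅋ p0⊥) ⊗ (p0 ⅋ p0⊥))
      [⅋]  ⊢ (p0 ⅋ p0⊥)
        [Ax]  ⊢ p0, p0⊥
      [⅋]  ⊢ (p0 ⅋ p0⊥)
        [Ax]  ⊢ p0, p0⊥

Result: YES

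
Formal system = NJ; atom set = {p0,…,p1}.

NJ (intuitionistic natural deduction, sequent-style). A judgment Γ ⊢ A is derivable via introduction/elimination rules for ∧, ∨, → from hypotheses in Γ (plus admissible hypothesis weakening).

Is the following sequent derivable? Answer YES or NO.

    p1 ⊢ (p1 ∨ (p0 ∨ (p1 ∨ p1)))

Proof tree:
[∨I₂] p1 ⊢ (p1 ∨ (p0 ∨ (p1 ∨ p1)))
  [∨I₂] p1 ⊢ (p0 ∨ (p1 ∨ p1))
    [∨I₁] p1 ⊢ (p1 ∨ p1)
      [Ax] p1 ⊢ p1

Result: YES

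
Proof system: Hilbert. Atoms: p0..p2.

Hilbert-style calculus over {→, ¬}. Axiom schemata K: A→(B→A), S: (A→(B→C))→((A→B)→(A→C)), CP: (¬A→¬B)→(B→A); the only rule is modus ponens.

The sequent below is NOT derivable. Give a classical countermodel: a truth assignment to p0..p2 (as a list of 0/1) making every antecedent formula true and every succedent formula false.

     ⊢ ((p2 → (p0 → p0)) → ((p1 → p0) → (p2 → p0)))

Truth-table refutation:
  v=000: Γ:[] Δ:[((p2 → (p0 → p0)) → ((p1 → p0) → (p2 → p0)))=T] refutes=False
  v=001: Γ:[] Δ:[((p2 → (p0 → p0)) → ((p1 → p0) → (p2 → p0)))=F] refutes=True  ← countermodel

Result: [0, 0, 1]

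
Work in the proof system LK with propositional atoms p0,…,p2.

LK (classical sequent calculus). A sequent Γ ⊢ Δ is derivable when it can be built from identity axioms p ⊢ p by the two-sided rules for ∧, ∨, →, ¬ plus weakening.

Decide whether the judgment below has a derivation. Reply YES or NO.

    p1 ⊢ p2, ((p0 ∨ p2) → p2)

Truth-table refutation:
  v=000: Γ:[p1=F] Δ:[p2=F, ((p0 ∨ p2) → p2)=T] refutes=False
  v=001: Γ:[p1=F] Δ:[p2=T, ((p0 ∨ p2) → p2)=T] refutes=False
  v=010: Γ:[p1=T] Δ:[p2=F, ((p0 ∨ p2) → p2)=T] refutes=False
  v=011: Γ:[p1=T] Δ:[p2=T, ((p0 ∨ p2) → p2)=T] refutes=False
  v=100: Γ:[p1=F] Δ:[p2=F, ((p0 ∨ p2) → p2)=F] refutes=False
  v=101: Γ:[p1=F] Δ:[p2=T, ((p0 ∨ p2) → p2)=T] refutes=False
  v=110: Γ:[p1=T] Δ:[p2=F, ((p0 ∨ p2) → p2)=F] refutes=True  ← countermodel

Result: NO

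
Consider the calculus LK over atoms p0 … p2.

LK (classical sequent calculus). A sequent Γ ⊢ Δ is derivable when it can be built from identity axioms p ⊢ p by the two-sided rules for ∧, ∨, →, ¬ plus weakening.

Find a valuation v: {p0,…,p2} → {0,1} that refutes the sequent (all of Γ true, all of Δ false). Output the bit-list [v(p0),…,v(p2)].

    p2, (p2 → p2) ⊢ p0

Truth-table refutation:
  v=000: Γ:[p2=F, (p2 → p2)=T] Δ:[p0=F] refutes=False
  v=001: Γ:[p2=T, (p2 → p2)=T] Δ:[p0=F] refutes=True  ← countermodel

Result: [0, 0, 1]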